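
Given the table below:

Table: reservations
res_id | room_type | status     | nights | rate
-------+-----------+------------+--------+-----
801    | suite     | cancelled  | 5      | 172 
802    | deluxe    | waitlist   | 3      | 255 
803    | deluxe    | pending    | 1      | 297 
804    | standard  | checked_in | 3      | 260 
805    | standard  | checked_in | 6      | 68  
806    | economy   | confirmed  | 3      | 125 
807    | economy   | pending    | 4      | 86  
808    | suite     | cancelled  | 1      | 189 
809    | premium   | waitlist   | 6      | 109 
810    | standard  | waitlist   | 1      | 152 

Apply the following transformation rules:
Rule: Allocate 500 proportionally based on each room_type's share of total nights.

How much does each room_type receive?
deluxe: 60.61, economy: 106.06, premium: 90.91, standard: 151.52, suite: 90.91

Step 1: Calculate total nights = 33
Step 2: Calculate each room_type's proportion:
  deluxe: 4/33 = 12.12% → 60.61
  economy: 7/33 = 21.21% → 106.06
  premium: 6/33 = 18.18% → 90.91
  standard: 10/33 = 30.30% → 151.52
  suite: 6/33 = 18.18% → 90.91
Step 3: Verify: sum of allocations ≈ 500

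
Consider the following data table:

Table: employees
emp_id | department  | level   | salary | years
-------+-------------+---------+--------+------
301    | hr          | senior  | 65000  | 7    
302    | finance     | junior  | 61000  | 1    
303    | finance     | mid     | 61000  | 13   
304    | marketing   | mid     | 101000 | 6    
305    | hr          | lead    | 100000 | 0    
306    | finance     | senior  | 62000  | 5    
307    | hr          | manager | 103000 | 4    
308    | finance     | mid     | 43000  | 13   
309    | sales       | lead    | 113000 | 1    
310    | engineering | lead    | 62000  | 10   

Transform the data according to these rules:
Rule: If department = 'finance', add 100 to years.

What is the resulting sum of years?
460

Step 1: Count records where department = 'finance': 4
Step 2: Total bonus added: 4 × 100 = 400
Step 3: Original sum of years: 60
Step 4: Final sum = 60 + 400 = 460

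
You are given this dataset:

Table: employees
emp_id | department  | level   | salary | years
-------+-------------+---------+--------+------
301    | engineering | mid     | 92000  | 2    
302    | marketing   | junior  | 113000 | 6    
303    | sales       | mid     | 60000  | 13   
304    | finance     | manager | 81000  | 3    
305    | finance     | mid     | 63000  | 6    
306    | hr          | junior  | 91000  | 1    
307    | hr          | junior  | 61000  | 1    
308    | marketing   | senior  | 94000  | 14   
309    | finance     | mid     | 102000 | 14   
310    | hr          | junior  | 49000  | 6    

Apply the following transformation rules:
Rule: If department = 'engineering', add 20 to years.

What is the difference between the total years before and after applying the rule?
20

Step 1: Original sum of years = 66
Step 2: 1 records have department = 'engineering'
Step 3: Each affected record changes by 20
Step 4: Total change = 1 × 20 = 20
Step 5: New sum = 66 + 20 = 86
Step 6: Difference = |86 - 66| = 20
        (Sum increased by 20)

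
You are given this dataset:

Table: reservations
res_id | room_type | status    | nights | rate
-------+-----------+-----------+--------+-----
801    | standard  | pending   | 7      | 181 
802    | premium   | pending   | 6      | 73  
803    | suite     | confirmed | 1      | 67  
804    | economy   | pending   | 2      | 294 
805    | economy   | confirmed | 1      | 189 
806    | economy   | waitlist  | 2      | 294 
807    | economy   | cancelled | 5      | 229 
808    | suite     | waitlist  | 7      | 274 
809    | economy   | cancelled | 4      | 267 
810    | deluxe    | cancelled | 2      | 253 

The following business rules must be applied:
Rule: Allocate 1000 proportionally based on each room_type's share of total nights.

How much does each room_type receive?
deluxe: 54.05, economy: 378.38, premium: 162.16, standard: 189.19, suite: 216.22

Step 1: Calculate total nights = 37
Step 2: Calculate each room_type's proportion:
  deluxe: 2/37 = 5.41% → 54.05
  economy: 14/37 = 37.84% → 378.38
  premium: 6/37 = 16.22% → 162.16
  standard: 7/37 = 18.92% → 189.19
  suite: 8/37 = 21.62% → 216.22
Step 3: Verify: sum of allocations ≈ 1000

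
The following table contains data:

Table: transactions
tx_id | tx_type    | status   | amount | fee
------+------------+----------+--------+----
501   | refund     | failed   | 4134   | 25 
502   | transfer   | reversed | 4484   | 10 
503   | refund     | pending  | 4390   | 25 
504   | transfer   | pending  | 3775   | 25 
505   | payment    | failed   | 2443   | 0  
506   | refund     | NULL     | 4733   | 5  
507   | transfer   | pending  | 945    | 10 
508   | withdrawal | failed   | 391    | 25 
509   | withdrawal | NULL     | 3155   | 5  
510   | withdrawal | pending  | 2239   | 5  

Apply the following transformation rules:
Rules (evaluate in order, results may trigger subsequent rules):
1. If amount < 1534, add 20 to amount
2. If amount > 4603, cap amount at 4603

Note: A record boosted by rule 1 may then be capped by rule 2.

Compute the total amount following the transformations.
30599

Step 1: Apply rule 1 to records with amount < 1534
  - 2 records get bonus of 20
  - Of these, 0 records then exceed 4603 and get capped
Step 2: Apply rule 2 to records with amount > 4603
  - 1 records (original) are capped
Step 3: Calculate final sum = 30599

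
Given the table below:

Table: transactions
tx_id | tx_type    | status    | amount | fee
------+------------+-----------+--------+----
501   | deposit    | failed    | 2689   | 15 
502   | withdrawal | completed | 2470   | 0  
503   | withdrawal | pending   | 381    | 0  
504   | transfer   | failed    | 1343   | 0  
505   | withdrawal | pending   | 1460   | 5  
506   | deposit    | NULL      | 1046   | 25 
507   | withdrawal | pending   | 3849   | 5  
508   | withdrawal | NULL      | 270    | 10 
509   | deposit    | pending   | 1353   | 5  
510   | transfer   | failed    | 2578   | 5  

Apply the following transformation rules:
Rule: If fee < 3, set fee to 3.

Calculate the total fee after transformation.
79

Step 1: 3 records have fee < 3
Step 2: These records originally summed to 0
Step 3: After setting to minimum: 3 × 3 = 9
Step 4: Unaffected records sum: 70
Step 5: Final sum = 9 + 70 = 79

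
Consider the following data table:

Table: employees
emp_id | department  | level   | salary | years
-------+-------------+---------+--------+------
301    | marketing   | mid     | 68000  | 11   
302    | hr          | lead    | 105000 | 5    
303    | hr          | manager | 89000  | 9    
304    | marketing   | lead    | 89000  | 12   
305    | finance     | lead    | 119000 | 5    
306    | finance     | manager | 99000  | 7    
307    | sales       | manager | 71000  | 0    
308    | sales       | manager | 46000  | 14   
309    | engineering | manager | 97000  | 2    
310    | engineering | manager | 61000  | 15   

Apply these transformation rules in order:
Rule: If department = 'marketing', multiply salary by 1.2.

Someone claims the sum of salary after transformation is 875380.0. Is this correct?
No, the correct result is 875400.0.

Step 1: Calculate the correct sum after transformation
Step 2: Apply multiplier 1.2 to records where department = 'marketing'
Step 3: Correct result = 875400.0
Step 4: Claimed result = 875380.0
Step 5: 875400.0 ≠ 875380.0
Conclusion: The claimed result is incorrect. The correct answer is 875400.0.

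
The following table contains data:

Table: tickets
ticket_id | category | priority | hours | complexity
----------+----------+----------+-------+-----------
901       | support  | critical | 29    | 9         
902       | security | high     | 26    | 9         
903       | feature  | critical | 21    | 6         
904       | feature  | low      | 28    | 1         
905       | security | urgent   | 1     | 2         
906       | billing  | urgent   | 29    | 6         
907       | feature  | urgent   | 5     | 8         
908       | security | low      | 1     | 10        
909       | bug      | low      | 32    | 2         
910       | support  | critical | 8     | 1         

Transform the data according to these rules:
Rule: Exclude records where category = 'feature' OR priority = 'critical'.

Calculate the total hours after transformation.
89

Step 1: Find records where category = 'feature' OR priority = 'critical'
Step 2: 5 records match, summing to 91
Step 3: Original sum: 180
Step 4: Remaining sum = 180 - 91 = 89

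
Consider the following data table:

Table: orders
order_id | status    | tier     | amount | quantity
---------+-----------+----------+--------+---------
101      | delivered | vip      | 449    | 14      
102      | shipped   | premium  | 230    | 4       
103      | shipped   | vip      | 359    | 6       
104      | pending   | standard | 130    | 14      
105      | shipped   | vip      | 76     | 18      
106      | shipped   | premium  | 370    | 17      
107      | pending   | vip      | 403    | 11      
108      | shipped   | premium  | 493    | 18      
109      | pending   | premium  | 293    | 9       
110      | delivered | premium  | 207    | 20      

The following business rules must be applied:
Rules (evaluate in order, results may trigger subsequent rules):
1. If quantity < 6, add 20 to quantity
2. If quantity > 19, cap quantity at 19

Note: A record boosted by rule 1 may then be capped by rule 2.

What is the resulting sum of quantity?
145

Step 1: Apply rule 1 to records with quantity < 6
  - 1 records get bonus of 20
  - Of these, 1 records then exceed 19 and get capped
Step 2: Apply rule 2 to records with quantity > 19
  - 1 records (original) are capped
Step 3: Calculate final sum = 145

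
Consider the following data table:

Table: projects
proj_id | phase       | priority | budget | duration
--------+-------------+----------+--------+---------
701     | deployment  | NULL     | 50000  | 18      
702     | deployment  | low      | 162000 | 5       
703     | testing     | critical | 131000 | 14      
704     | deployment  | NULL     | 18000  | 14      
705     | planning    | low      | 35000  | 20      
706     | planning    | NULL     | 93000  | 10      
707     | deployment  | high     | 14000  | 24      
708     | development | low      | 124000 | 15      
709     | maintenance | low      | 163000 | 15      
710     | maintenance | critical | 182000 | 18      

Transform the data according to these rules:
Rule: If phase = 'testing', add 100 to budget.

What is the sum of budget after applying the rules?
972100

Step 1: Count records where phase = 'testing': 1
Step 2: Total bonus added: 1 × 100 = 100
Step 3: Original sum of budget: 972000
Step 4: Final sum = 972000 + 100 = 972100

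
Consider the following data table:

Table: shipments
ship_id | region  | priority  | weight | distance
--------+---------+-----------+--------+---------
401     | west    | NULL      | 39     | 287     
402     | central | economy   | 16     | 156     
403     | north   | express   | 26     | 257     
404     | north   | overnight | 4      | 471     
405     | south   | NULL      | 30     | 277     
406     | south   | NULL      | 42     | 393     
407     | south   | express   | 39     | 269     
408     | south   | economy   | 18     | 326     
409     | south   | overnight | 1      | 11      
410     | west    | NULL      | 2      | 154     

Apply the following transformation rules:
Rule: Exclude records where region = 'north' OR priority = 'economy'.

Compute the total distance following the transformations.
1391

Step 1: Find records where region = 'north' OR priority = 'economy'
Step 2: 4 records match, summing to 1210
Step 3: Original sum: 2601
Step 4: Remaining sum = 2601 - 1210 = 1391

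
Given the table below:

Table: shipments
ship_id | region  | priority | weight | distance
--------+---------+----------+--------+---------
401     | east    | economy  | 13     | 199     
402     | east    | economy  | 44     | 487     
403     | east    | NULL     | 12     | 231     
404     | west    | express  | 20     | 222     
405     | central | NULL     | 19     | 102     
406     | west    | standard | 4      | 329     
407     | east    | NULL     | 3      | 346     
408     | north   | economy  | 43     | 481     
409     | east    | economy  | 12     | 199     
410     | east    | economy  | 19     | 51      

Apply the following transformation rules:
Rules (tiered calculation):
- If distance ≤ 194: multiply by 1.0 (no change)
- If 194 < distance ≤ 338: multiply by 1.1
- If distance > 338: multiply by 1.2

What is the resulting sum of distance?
3027.8

Step 1: Tier 1 (distance ≤ 194): 2 records, sum = 153 × 1.0 = 153.0
Step 2: Tier 2 (194 < distance ≤ 338): 5 records, sum = 1180 × 1.1 = 1298.0
Step 3: Tier 3 (distance > 338): 3 records, sum = 1314 × 1.2 = 1576.8
Step 4: Final sum = 153.0 + 1298.0 + 1576.8 = 3027.8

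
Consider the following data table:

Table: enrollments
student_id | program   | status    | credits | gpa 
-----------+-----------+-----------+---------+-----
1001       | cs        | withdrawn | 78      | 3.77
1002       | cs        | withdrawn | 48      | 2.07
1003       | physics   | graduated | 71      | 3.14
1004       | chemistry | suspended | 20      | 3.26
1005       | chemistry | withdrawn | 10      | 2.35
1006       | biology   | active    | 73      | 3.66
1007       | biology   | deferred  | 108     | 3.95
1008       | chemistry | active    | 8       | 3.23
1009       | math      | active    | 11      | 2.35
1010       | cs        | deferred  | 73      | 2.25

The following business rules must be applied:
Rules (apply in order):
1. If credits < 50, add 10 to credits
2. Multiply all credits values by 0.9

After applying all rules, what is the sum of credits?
495.0

Step 1: Apply Rule 1 - Add 10 to records with credits < 50
  - 5 records affected: 97 + (5 × 10) = 147
  - Unaffected records: 403
  - Sum after Rule 1: 550
Step 2: Apply Rule 2 - Multiply all by 0.9
  - 550 × 0.9 = 495.0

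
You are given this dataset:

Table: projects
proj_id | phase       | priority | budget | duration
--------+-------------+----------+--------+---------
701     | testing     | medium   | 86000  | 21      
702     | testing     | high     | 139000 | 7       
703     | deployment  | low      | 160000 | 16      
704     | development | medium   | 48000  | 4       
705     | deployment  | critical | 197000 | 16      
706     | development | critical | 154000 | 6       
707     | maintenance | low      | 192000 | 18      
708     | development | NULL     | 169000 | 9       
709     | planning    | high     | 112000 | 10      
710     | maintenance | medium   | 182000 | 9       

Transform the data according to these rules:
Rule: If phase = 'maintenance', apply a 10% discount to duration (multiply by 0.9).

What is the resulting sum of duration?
113.3

Step 1: Records with phase = 'maintenance' have total duration = 27
Step 2: Apply multiplier: 27 × 0.9 = 24.3
Step 3: Other records total: 89
Step 4: Final sum = 24.3 + 89 = 113.3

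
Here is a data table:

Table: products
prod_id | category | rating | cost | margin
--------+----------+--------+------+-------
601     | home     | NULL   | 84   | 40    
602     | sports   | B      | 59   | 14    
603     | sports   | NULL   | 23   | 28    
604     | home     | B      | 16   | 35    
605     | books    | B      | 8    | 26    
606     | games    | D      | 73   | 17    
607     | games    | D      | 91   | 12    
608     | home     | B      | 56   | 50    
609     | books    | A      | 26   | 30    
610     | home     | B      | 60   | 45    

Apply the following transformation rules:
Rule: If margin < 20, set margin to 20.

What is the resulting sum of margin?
314

Step 1: 3 records have margin < 20
Step 2: These records originally summed to 43
Step 3: After setting to minimum: 3 × 20 = 60
Step 4: Unaffected records sum: 254
Step 5: Final sum = 60 + 254 = 314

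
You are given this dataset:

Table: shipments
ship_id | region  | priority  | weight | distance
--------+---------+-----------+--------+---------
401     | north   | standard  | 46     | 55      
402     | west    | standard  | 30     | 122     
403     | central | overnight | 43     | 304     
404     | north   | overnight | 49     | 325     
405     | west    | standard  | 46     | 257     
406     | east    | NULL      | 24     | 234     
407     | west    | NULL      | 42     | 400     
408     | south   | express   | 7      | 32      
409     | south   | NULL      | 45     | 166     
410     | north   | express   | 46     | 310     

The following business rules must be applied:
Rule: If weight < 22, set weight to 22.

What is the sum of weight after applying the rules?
393

Step 1: 1 records have weight < 22
Step 2: These records originally summed to 7
Step 3: After setting to minimum: 1 × 22 = 22
Step 4: Unaffected records sum: 371
Step 5: Final sum = 22 + 371 = 393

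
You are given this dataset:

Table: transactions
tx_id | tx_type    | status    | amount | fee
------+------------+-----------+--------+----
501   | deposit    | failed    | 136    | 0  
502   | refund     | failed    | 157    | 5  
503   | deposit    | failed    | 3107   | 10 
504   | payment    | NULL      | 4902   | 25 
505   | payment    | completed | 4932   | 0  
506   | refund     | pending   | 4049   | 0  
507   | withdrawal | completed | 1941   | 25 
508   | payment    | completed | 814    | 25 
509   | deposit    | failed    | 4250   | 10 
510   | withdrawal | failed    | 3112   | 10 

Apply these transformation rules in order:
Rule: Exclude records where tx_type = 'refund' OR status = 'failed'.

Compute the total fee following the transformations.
75

Step 1: Find records where tx_type = 'refund' OR status = 'failed'
Step 2: 6 records match, summing to 35
Step 3: Original sum: 110
Step 4: Remaining sum = 110 - 35 = 75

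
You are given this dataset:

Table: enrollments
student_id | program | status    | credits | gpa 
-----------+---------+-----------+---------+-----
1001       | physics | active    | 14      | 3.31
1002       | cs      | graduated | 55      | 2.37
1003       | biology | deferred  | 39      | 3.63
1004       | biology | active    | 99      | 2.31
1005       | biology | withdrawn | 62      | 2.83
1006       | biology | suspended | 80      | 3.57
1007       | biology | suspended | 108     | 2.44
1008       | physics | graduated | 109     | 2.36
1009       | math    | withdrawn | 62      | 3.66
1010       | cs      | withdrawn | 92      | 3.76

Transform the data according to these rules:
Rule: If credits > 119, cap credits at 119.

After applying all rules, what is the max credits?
109

Step 1: Original maximum credits = 109
Step 2: Check cap of 119 against maximum
Step 3: No records exceed the cap (max 109 <= cap 119), so no capping applies
Step 4: Maximum after transformation = 109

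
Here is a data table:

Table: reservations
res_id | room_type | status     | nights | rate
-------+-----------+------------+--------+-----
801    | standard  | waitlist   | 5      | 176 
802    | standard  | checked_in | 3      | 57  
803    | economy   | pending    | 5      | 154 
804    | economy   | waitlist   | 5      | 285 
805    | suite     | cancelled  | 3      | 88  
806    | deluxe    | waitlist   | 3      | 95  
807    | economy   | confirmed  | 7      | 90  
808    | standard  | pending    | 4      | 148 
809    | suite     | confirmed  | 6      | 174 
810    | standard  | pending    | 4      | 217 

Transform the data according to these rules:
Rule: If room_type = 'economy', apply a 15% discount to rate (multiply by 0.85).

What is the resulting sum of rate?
1404.65

Step 1: Records with room_type = 'economy' have total rate = 529
Step 2: Apply multiplier: 529 × 0.85 = 449.65
Step 3: Other records total: 955
Step 4: Final sum = 449.65 + 955 = 1404.65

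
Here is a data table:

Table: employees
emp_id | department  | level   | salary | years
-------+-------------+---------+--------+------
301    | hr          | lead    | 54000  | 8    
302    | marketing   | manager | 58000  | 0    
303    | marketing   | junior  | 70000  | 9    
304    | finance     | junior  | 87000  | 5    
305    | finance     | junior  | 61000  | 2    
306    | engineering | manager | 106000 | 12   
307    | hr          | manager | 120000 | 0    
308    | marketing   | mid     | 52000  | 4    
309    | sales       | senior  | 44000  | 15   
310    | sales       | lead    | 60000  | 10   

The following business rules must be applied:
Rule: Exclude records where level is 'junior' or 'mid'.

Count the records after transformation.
6

Step 1: Count records to exclude
  - 3 (junior) + 1 (mid) = 4 records
Step 2: Total records: 10
Step 3: Remaining = 10 - 4 = 6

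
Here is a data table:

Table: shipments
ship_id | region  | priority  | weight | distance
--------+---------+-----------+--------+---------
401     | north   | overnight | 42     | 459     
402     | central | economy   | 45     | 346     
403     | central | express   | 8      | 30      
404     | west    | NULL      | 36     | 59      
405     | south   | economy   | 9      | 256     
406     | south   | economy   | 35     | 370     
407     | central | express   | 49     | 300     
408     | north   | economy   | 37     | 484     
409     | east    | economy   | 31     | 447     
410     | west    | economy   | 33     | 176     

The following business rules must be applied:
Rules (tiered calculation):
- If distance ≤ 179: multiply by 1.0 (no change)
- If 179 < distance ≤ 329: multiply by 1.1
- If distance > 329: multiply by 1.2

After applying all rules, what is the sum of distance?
3403.8

Step 1: Tier 1 (distance ≤ 179): 3 records, sum = 265 × 1.0 = 265.0
Step 2: Tier 2 (179 < distance ≤ 329): 2 records, sum = 556 × 1.1 = 611.6
Step 3: Tier 3 (distance > 329): 5 records, sum = 2106 × 1.2 = 2527.2
Step 4: Final sum = 265.0 + 611.6 + 2527.2 = 3403.8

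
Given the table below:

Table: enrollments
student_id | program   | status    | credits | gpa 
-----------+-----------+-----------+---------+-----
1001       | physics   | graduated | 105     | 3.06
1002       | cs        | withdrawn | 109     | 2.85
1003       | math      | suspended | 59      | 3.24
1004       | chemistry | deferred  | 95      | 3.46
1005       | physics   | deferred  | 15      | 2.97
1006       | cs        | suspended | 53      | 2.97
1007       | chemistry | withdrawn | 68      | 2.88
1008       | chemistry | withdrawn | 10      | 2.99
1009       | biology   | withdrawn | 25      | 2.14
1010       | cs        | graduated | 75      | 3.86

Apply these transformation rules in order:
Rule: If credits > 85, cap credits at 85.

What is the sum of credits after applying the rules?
560

Step 1: 3 records have credits > 85
Step 2: These records originally summed to 309
Step 3: After capping: 3 × 85 = 255
Step 4: Unaffected records sum: 305
Step 5: Final sum = 255 + 305 = 560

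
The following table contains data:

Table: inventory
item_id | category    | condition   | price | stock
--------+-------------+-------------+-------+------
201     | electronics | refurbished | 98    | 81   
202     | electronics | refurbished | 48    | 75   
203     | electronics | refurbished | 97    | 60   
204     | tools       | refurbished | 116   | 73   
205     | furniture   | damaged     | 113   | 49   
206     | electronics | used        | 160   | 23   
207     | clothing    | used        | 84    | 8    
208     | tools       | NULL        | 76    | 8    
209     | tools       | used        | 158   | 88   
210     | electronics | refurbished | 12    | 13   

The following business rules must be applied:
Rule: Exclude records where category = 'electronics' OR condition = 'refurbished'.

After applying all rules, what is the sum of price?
431

Step 1: Find records where category = 'electronics' OR condition = 'refurbished'
Step 2: 6 records match, summing to 531
Step 3: Original sum: 962
Step 4: Remaining sum = 962 - 531 = 431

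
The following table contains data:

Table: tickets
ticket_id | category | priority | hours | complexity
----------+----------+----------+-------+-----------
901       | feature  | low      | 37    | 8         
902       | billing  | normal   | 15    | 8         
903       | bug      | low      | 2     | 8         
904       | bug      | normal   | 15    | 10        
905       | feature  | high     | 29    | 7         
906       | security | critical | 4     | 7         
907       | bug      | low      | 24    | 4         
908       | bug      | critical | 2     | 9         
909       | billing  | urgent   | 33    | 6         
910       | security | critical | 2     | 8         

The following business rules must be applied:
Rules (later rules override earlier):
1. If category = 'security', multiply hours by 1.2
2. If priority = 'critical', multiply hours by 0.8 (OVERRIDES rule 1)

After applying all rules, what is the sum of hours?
161.4

Step 1: Rule 2 takes priority for records with priority = 'critical'
  - 3 records: 8 × 0.8 = 6.4
Step 2: Rule 1 applies to remaining records with category = 'security'
  - 0 records: 0 × 1.2 = 0.0
Step 3: Other records unchanged: 155
Step 4: Final sum = 6.4 + 0.0 + 155 = 161.4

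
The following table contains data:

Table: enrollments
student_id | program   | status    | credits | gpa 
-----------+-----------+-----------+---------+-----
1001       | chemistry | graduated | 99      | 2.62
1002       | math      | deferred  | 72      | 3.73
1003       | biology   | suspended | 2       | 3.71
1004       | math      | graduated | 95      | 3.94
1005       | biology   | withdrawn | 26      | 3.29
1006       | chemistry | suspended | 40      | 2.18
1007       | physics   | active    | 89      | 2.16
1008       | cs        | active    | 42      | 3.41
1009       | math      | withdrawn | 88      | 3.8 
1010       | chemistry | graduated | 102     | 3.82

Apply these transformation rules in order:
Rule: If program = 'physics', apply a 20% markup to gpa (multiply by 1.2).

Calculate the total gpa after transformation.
33.09

Step 1: Records with program = 'physics' have total gpa = 2.16
Step 2: Apply multiplier: 2.16 × 1.2 = 2.59
Step 3: Other records total: 30.5
Step 4: Final sum = 2.59 + 30.5 = 33.09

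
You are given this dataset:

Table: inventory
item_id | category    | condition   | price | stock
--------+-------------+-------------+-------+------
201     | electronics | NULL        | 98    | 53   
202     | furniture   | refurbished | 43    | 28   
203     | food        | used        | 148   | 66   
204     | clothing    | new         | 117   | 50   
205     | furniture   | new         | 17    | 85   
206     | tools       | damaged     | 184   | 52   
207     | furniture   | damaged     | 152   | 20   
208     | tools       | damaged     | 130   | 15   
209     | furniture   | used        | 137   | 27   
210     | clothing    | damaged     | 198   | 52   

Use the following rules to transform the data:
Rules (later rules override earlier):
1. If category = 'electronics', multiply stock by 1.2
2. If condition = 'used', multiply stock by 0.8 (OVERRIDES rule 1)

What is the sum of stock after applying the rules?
440.0

Step 1: Rule 2 takes priority for records with condition = 'used'
  - 2 records: 93 × 0.8 = 74.4
Step 2: Rule 1 applies to remaining records with category = 'electronics'
  - 1 records: 53 × 1.2 = 63.6
Step 3: Other records unchanged: 302
Step 4: Final sum = 74.4 + 63.6 + 302 = 440.0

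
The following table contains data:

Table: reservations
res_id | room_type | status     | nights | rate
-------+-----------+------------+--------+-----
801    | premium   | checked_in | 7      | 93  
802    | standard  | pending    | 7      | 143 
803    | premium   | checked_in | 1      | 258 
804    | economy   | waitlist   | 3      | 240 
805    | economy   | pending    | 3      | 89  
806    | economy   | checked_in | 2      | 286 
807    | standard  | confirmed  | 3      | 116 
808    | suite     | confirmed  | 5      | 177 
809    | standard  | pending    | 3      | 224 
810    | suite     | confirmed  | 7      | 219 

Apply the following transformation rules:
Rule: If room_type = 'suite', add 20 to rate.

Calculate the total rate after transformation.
1885

Step 1: Count records where room_type = 'suite': 2
Step 2: Total bonus added: 2 × 20 = 40
Step 3: Original sum of rate: 1845
Step 4: Final sum = 1845 + 40 = 1885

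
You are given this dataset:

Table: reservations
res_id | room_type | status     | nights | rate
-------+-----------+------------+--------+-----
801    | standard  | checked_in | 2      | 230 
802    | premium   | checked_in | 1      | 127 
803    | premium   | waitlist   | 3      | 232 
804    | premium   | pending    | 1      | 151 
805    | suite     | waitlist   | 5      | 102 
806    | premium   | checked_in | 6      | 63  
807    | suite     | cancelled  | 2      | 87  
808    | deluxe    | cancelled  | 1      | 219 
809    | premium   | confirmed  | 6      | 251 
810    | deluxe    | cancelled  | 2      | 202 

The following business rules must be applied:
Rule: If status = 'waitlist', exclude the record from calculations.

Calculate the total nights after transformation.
21

Step 1: Identify records where status = 'waitlist'
Step 2: The excluded records sum to 8
Step 3: Original total nights = 29
Step 4: Remaining total = 29 - 8 = 21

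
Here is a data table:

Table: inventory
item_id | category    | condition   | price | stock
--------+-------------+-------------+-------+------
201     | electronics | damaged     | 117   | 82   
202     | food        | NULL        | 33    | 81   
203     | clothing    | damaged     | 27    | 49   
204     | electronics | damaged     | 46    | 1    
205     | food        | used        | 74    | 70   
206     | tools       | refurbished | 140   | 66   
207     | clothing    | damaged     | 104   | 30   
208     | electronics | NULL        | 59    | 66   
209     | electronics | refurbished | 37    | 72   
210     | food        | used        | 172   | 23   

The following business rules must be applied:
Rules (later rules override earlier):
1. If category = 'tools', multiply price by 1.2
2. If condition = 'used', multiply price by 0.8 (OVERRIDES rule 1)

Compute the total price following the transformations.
787.8

Step 1: Rule 2 takes priority for records with condition = 'used'
  - 2 records: 246 × 0.8 = 196.8
Step 2: Rule 1 applies to remaining records with category = 'tools'
  - 1 records: 140 × 1.2 = 168.0
Step 3: Other records unchanged: 423
Step 4: Final sum = 196.8 + 168.0 + 423 = 787.8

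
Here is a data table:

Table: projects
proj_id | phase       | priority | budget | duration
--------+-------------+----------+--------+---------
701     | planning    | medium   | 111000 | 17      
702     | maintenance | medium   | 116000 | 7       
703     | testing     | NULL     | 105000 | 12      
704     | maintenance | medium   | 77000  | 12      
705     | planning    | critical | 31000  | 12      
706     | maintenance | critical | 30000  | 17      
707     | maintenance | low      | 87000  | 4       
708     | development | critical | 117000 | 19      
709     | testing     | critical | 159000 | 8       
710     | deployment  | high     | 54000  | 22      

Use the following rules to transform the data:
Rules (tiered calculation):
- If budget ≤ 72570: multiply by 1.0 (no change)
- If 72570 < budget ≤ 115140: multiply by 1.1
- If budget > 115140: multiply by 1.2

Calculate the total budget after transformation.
1003400.0

Step 1: Tier 1 (budget ≤ 72570): 3 records, sum = 115000 × 1.0 = 115000.0
Step 2: Tier 2 (72570 < budget ≤ 115140): 4 records, sum = 380000 × 1.1 = 418000.0
Step 3: Tier 3 (budget > 115140): 3 records, sum = 392000 × 1.2 = 470400.0
Step 4: Final sum = 115000.0 + 418000.0 + 470400.0 = 1003400.0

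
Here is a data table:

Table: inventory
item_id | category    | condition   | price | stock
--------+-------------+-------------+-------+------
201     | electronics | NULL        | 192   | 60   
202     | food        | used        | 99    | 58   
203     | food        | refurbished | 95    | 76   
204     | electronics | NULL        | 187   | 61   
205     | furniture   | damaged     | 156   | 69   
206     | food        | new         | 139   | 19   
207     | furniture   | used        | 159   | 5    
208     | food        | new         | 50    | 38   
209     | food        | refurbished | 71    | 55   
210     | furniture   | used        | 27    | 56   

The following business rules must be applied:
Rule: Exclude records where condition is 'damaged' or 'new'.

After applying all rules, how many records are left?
7

Step 1: Count records to exclude
  - 1 (damaged) + 2 (new) = 3 records
Step 2: Total records: 10
Step 3: Remaining = 10 - 3 = 7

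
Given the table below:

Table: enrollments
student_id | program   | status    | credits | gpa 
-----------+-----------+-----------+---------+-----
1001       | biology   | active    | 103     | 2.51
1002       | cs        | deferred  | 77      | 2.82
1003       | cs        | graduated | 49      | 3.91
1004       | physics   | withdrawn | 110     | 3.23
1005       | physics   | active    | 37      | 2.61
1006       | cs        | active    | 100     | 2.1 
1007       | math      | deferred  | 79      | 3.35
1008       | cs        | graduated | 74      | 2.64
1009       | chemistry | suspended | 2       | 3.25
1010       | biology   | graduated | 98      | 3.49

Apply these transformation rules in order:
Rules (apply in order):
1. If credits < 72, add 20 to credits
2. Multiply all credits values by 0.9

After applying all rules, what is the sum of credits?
710.1

Step 1: Apply Rule 1 - Add 20 to records with credits < 72
  - 3 records affected: 88 + (3 × 20) = 148
  - Unaffected records: 641
  - Sum after Rule 1: 789
Step 2: Apply Rule 2 - Multiply all by 0.9
  - 789 × 0.9 = 710.1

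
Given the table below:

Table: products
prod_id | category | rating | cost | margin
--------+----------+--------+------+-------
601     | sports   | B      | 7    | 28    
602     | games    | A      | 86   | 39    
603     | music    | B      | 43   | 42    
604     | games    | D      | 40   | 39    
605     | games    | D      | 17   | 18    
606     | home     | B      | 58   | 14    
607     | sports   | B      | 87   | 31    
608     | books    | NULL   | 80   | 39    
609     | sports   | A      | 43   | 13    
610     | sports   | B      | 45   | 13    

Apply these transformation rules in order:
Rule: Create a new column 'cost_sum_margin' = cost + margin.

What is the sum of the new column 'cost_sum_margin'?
782

Step 1: For each record, compute cost + margin
Example calculations:
  7 + 28 = 35
  86 + 39 = 125
  43 + 42 = 85
  ...
Step 2: Sum all derived values
Step 3: Total = 782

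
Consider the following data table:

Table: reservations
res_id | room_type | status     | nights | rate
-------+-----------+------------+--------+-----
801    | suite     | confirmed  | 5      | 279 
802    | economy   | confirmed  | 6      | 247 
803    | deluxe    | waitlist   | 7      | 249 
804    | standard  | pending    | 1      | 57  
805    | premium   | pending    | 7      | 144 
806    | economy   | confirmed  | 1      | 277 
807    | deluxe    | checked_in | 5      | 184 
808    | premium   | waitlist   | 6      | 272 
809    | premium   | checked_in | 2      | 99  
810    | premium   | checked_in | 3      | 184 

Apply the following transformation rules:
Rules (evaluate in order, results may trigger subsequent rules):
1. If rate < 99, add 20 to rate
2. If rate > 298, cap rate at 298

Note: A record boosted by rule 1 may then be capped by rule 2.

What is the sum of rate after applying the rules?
2012

Step 1: Apply rule 1 to records with rate < 99
  - 1 records get bonus of 20
  - Of these, 0 records then exceed 298 and get capped
Step 2: Apply rule 2 to records with rate > 298
  - 0 records (original) are capped
Step 3: Calculate final sum = 2012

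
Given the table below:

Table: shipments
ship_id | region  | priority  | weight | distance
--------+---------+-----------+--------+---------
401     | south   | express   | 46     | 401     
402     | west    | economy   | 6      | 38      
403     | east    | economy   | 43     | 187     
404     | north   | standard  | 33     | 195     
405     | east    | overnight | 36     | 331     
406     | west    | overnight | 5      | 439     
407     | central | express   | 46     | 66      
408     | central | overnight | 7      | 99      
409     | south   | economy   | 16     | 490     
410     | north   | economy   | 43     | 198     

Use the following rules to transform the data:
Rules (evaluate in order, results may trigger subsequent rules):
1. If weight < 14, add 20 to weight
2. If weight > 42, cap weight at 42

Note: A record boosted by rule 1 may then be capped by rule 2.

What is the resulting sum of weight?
331

Step 1: Apply rule 1 to records with weight < 14
  - 3 records get bonus of 20
  - Of these, 0 records then exceed 42 and get capped
Step 2: Apply rule 2 to records with weight > 42
  - 4 records (original) are capped
Step 3: Calculate final sum = 331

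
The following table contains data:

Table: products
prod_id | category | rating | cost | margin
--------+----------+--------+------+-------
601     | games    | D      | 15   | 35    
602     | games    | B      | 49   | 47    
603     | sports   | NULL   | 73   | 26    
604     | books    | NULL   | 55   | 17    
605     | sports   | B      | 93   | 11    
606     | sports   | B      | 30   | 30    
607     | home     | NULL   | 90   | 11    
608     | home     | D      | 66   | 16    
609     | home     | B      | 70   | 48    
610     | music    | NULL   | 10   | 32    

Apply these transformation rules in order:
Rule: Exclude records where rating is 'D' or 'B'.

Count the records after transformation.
4

Step 1: Count records to exclude
  - 2 (D) + 4 (B) = 6 records
Step 2: Total records: 10
Step 3: Remaining = 10 - 6 = 4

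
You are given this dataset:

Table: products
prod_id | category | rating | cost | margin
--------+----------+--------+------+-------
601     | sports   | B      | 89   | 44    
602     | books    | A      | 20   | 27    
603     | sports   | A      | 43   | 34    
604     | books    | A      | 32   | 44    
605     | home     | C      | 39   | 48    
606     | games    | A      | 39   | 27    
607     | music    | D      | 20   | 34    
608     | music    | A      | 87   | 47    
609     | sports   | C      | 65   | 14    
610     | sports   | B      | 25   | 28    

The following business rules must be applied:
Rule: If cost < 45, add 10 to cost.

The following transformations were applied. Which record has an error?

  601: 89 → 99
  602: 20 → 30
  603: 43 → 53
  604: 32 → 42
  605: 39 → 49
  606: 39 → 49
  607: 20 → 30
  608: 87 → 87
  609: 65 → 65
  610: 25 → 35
Record 601 has an error. The correct transformed value should be 89, not 99.

Step 1: Check each record against the rule
Step 2: Record 601 has cost = 89
Step 3: Since 89 >= 45, the bonus should not have been applied
Step 4: Correct value = 89, but claimed value = 99
Conclusion: Record 601 has the error.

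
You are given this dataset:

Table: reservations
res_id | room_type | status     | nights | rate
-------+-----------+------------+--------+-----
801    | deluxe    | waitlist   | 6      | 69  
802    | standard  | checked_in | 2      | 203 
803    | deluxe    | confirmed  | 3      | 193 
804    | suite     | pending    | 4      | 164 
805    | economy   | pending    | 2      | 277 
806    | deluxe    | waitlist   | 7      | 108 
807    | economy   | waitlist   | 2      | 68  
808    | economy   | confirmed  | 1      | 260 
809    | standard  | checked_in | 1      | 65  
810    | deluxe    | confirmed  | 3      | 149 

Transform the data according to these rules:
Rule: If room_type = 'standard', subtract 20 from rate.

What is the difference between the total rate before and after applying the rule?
40

Step 1: Original sum of rate = 1556
Step 2: 2 records have room_type = 'standard'
Step 3: Each affected record changes by -20
Step 4: Total change = 2 × -20 = -40
Step 5: New sum = 1556 + -40 = 1516
Step 6: Difference = |1516 - 1556| = 40
        (Sum decreased by 40)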